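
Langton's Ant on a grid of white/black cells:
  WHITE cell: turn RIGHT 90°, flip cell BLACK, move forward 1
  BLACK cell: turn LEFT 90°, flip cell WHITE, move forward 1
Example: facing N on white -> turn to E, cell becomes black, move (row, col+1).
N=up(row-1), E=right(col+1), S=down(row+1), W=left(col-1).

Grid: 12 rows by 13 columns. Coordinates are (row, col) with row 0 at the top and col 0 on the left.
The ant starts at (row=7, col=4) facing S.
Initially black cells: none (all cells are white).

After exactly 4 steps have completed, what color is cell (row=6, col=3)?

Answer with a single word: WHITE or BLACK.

Answer: BLACK

Derivation:
Step 1: on WHITE (7,4): turn R to W, flip to black, move to (7,3). |black|=1
Step 2: on WHITE (7,3): turn R to N, flip to black, move to (6,3). |black|=2
Step 3: on WHITE (6,3): turn R to E, flip to black, move to (6,4). |black|=3
Step 4: on WHITE (6,4): turn R to S, flip to black, move to (7,4). |black|=4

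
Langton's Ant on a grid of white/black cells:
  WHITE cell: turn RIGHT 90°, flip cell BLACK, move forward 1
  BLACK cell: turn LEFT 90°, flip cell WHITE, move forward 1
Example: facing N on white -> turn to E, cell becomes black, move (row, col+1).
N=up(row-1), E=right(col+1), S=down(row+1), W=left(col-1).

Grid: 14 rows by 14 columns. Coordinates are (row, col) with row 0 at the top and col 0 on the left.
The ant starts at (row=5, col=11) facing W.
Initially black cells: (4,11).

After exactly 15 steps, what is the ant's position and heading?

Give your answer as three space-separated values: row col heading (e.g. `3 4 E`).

Step 1: on WHITE (5,11): turn R to N, flip to black, move to (4,11). |black|=2
Step 2: on BLACK (4,11): turn L to W, flip to white, move to (4,10). |black|=1
Step 3: on WHITE (4,10): turn R to N, flip to black, move to (3,10). |black|=2
Step 4: on WHITE (3,10): turn R to E, flip to black, move to (3,11). |black|=3
Step 5: on WHITE (3,11): turn R to S, flip to black, move to (4,11). |black|=4
Step 6: on WHITE (4,11): turn R to W, flip to black, move to (4,10). |black|=5
Step 7: on BLACK (4,10): turn L to S, flip to white, move to (5,10). |black|=4
Step 8: on WHITE (5,10): turn R to W, flip to black, move to (5,9). |black|=5
Step 9: on WHITE (5,9): turn R to N, flip to black, move to (4,9). |black|=6
Step 10: on WHITE (4,9): turn R to E, flip to black, move to (4,10). |black|=7
Step 11: on WHITE (4,10): turn R to S, flip to black, move to (5,10). |black|=8
Step 12: on BLACK (5,10): turn L to E, flip to white, move to (5,11). |black|=7
Step 13: on BLACK (5,11): turn L to N, flip to white, move to (4,11). |black|=6
Step 14: on BLACK (4,11): turn L to W, flip to white, move to (4,10). |black|=5
Step 15: on BLACK (4,10): turn L to S, flip to white, move to (5,10). |black|=4

Answer: 5 10 S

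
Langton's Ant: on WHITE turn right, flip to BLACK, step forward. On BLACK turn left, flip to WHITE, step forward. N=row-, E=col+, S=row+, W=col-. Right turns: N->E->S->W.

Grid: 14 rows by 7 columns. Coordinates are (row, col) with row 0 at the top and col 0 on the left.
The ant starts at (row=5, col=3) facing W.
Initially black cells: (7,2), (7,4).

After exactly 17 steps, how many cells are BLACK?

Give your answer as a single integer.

Answer: 11

Derivation:
Step 1: on WHITE (5,3): turn R to N, flip to black, move to (4,3). |black|=3
Step 2: on WHITE (4,3): turn R to E, flip to black, move to (4,4). |black|=4
Step 3: on WHITE (4,4): turn R to S, flip to black, move to (5,4). |black|=5
Step 4: on WHITE (5,4): turn R to W, flip to black, move to (5,3). |black|=6
Step 5: on BLACK (5,3): turn L to S, flip to white, move to (6,3). |black|=5
Step 6: on WHITE (6,3): turn R to W, flip to black, move to (6,2). |black|=6
Step 7: on WHITE (6,2): turn R to N, flip to black, move to (5,2). |black|=7
Step 8: on WHITE (5,2): turn R to E, flip to black, move to (5,3). |black|=8
Step 9: on WHITE (5,3): turn R to S, flip to black, move to (6,3). |black|=9
Step 10: on BLACK (6,3): turn L to E, flip to white, move to (6,4). |black|=8
Step 11: on WHITE (6,4): turn R to S, flip to black, move to (7,4). |black|=9
Step 12: on BLACK (7,4): turn L to E, flip to white, move to (7,5). |black|=8
Step 13: on WHITE (7,5): turn R to S, flip to black, move to (8,5). |black|=9
Step 14: on WHITE (8,5): turn R to W, flip to black, move to (8,4). |black|=10
Step 15: on WHITE (8,4): turn R to N, flip to black, move to (7,4). |black|=11
Step 16: on WHITE (7,4): turn R to E, flip to black, move to (7,5). |black|=12
Step 17: on BLACK (7,5): turn L to N, flip to white, move to (6,5). |black|=11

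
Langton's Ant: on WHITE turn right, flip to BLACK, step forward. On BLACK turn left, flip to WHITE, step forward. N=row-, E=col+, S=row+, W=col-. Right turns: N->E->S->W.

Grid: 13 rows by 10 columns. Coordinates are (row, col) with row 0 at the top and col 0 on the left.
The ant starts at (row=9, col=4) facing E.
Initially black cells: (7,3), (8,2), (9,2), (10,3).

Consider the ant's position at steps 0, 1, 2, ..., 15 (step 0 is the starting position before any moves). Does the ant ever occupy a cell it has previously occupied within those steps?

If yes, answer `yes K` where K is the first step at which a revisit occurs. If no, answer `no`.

Answer: yes 6

Derivation:
Step 1: on WHITE (9,4): turn R to S, flip to black, move to (10,4). |black|=5 — new cell
Step 2: on WHITE (10,4): turn R to W, flip to black, move to (10,3). |black|=6 — new cell
Step 3: on BLACK (10,3): turn L to S, flip to white, move to (11,3). |black|=5 — new cell
Step 4: on WHITE (11,3): turn R to W, flip to black, move to (11,2). |black|=6 — new cell
Step 5: on WHITE (11,2): turn R to N, flip to black, move to (10,2). |black|=7 — new cell
Step 6: on WHITE (10,2): turn R to E, flip to black, move to (10,3). |black|=8 — REVISIT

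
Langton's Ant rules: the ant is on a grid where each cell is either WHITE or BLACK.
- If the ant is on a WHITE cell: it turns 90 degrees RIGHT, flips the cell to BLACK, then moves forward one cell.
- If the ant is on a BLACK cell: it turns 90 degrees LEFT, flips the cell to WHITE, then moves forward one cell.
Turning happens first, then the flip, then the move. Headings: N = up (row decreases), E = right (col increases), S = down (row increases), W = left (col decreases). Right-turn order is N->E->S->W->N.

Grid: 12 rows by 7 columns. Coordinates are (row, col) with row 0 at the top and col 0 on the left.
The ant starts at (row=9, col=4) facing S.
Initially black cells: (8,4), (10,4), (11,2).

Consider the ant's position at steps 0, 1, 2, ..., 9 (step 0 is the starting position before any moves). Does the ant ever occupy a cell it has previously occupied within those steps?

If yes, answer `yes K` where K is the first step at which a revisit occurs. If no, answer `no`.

Step 1: on WHITE (9,4): turn R to W, flip to black, move to (9,3). |black|=4 — new cell
Step 2: on WHITE (9,3): turn R to N, flip to black, move to (8,3). |black|=5 — new cell
Step 3: on WHITE (8,3): turn R to E, flip to black, move to (8,4). |black|=6 — new cell
Step 4: on BLACK (8,4): turn L to N, flip to white, move to (7,4). |black|=5 — new cell
Step 5: on WHITE (7,4): turn R to E, flip to black, move to (7,5). |black|=6 — new cell
Step 6: on WHITE (7,5): turn R to S, flip to black, move to (8,5). |black|=7 — new cell
Step 7: on WHITE (8,5): turn R to W, flip to black, move to (8,4). |black|=8 — REVISIT

Answer: yes 7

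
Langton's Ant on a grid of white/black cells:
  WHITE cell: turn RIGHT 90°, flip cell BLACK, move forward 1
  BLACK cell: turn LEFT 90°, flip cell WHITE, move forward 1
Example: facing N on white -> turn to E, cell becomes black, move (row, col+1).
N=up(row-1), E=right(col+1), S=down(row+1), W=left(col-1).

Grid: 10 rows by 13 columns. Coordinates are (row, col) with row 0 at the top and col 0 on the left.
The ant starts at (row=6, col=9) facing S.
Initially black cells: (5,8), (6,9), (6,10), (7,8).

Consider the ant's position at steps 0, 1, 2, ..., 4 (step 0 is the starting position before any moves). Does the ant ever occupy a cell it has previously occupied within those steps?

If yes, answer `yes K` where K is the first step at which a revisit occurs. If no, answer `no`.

Step 1: on BLACK (6,9): turn L to E, flip to white, move to (6,10). |black|=3 — new cell
Step 2: on BLACK (6,10): turn L to N, flip to white, move to (5,10). |black|=2 — new cell
Step 3: on WHITE (5,10): turn R to E, flip to black, move to (5,11). |black|=3 — new cell
Step 4: on WHITE (5,11): turn R to S, flip to black, move to (6,11). |black|=4 — new cell
No revisit within 4 steps.

Answer: no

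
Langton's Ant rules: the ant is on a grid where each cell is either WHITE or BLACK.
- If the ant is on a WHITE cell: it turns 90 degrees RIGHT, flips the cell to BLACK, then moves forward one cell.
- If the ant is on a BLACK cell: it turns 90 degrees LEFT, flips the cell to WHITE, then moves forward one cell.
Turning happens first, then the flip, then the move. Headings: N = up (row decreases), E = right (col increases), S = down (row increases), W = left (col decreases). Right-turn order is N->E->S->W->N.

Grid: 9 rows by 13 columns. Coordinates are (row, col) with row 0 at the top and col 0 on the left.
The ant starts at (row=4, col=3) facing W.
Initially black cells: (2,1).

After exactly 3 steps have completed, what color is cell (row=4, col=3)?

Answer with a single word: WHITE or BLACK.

Answer: BLACK

Derivation:
Step 1: on WHITE (4,3): turn R to N, flip to black, move to (3,3). |black|=2
Step 2: on WHITE (3,3): turn R to E, flip to black, move to (3,4). |black|=3
Step 3: on WHITE (3,4): turn R to S, flip to black, move to (4,4). |black|=4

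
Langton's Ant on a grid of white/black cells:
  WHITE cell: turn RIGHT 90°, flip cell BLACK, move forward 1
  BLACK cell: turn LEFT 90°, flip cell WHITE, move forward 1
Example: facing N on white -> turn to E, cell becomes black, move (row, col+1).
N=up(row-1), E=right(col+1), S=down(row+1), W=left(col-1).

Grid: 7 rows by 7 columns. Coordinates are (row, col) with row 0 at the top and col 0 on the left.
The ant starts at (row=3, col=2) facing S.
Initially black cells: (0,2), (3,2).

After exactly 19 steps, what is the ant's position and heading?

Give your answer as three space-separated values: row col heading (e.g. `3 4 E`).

Step 1: on BLACK (3,2): turn L to E, flip to white, move to (3,3). |black|=1
Step 2: on WHITE (3,3): turn R to S, flip to black, move to (4,3). |black|=2
Step 3: on WHITE (4,3): turn R to W, flip to black, move to (4,2). |black|=3
Step 4: on WHITE (4,2): turn R to N, flip to black, move to (3,2). |black|=4
Step 5: on WHITE (3,2): turn R to E, flip to black, move to (3,3). |black|=5
Step 6: on BLACK (3,3): turn L to N, flip to white, move to (2,3). |black|=4
Step 7: on WHITE (2,3): turn R to E, flip to black, move to (2,4). |black|=5
Step 8: on WHITE (2,4): turn R to S, flip to black, move to (3,4). |black|=6
Step 9: on WHITE (3,4): turn R to W, flip to black, move to (3,3). |black|=7
Step 10: on WHITE (3,3): turn R to N, flip to black, move to (2,3). |black|=8
Step 11: on BLACK (2,3): turn L to W, flip to white, move to (2,2). |black|=7
Step 12: on WHITE (2,2): turn R to N, flip to black, move to (1,2). |black|=8
Step 13: on WHITE (1,2): turn R to E, flip to black, move to (1,3). |black|=9
Step 14: on WHITE (1,3): turn R to S, flip to black, move to (2,3). |black|=10
Step 15: on WHITE (2,3): turn R to W, flip to black, move to (2,2). |black|=11
Step 16: on BLACK (2,2): turn L to S, flip to white, move to (3,2). |black|=10
Step 17: on BLACK (3,2): turn L to E, flip to white, move to (3,3). |black|=9
Step 18: on BLACK (3,3): turn L to N, flip to white, move to (2,3). |black|=8
Step 19: on BLACK (2,3): turn L to W, flip to white, move to (2,2). |black|=7

Answer: 2 2 W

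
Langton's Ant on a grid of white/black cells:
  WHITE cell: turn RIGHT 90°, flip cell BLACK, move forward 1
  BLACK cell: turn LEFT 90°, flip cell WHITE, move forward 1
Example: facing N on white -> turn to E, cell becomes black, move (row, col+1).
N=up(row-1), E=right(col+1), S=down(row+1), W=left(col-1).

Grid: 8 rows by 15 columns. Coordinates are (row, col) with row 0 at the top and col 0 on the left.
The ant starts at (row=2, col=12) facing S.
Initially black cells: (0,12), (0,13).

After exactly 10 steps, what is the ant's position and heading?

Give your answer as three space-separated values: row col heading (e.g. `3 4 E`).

Step 1: on WHITE (2,12): turn R to W, flip to black, move to (2,11). |black|=3
Step 2: on WHITE (2,11): turn R to N, flip to black, move to (1,11). |black|=4
Step 3: on WHITE (1,11): turn R to E, flip to black, move to (1,12). |black|=5
Step 4: on WHITE (1,12): turn R to S, flip to black, move to (2,12). |black|=6
Step 5: on BLACK (2,12): turn L to E, flip to white, move to (2,13). |black|=5
Step 6: on WHITE (2,13): turn R to S, flip to black, move to (3,13). |black|=6
Step 7: on WHITE (3,13): turn R to W, flip to black, move to (3,12). |black|=7
Step 8: on WHITE (3,12): turn R to N, flip to black, move to (2,12). |black|=8
Step 9: on WHITE (2,12): turn R to E, flip to black, move to (2,13). |black|=9
Step 10: on BLACK (2,13): turn L to N, flip to white, move to (1,13). |black|=8

Answer: 1 13 N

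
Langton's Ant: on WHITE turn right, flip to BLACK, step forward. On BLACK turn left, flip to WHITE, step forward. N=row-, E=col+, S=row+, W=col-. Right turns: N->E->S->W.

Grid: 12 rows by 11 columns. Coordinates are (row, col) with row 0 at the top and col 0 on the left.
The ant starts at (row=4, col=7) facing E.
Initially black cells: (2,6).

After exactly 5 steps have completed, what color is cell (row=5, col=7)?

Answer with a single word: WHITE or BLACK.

Answer: BLACK

Derivation:
Step 1: on WHITE (4,7): turn R to S, flip to black, move to (5,7). |black|=2
Step 2: on WHITE (5,7): turn R to W, flip to black, move to (5,6). |black|=3
Step 3: on WHITE (5,6): turn R to N, flip to black, move to (4,6). |black|=4
Step 4: on WHITE (4,6): turn R to E, flip to black, move to (4,7). |black|=5
Step 5: on BLACK (4,7): turn L to N, flip to white, move to (3,7). |black|=4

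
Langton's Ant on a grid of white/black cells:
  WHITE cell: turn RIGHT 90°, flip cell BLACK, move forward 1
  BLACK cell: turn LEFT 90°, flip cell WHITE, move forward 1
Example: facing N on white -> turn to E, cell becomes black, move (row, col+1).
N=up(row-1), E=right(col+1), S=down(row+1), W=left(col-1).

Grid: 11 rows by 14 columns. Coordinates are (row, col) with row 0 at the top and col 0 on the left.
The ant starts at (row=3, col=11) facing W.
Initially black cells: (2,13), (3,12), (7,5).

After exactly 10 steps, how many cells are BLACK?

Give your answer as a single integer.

Step 1: on WHITE (3,11): turn R to N, flip to black, move to (2,11). |black|=4
Step 2: on WHITE (2,11): turn R to E, flip to black, move to (2,12). |black|=5
Step 3: on WHITE (2,12): turn R to S, flip to black, move to (3,12). |black|=6
Step 4: on BLACK (3,12): turn L to E, flip to white, move to (3,13). |black|=5
Step 5: on WHITE (3,13): turn R to S, flip to black, move to (4,13). |black|=6
Step 6: on WHITE (4,13): turn R to W, flip to black, move to (4,12). |black|=7
Step 7: on WHITE (4,12): turn R to N, flip to black, move to (3,12). |black|=8
Step 8: on WHITE (3,12): turn R to E, flip to black, move to (3,13). |black|=9
Step 9: on BLACK (3,13): turn L to N, flip to white, move to (2,13). |black|=8
Step 10: on BLACK (2,13): turn L to W, flip to white, move to (2,12). |black|=7

Answer: 7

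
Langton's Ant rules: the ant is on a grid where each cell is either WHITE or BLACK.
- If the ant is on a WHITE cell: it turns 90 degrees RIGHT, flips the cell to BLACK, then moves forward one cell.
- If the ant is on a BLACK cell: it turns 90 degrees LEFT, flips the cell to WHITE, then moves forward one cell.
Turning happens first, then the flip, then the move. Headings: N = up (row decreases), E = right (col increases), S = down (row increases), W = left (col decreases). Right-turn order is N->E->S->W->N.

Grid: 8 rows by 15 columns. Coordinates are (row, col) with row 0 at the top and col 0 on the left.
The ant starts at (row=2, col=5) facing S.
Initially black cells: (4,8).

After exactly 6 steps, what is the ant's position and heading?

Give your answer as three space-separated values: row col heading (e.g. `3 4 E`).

Step 1: on WHITE (2,5): turn R to W, flip to black, move to (2,4). |black|=2
Step 2: on WHITE (2,4): turn R to N, flip to black, move to (1,4). |black|=3
Step 3: on WHITE (1,4): turn R to E, flip to black, move to (1,5). |black|=4
Step 4: on WHITE (1,5): turn R to S, flip to black, move to (2,5). |black|=5
Step 5: on BLACK (2,5): turn L to E, flip to white, move to (2,6). |black|=4
Step 6: on WHITE (2,6): turn R to S, flip to black, move to (3,6). |black|=5

Answer: 3 6 S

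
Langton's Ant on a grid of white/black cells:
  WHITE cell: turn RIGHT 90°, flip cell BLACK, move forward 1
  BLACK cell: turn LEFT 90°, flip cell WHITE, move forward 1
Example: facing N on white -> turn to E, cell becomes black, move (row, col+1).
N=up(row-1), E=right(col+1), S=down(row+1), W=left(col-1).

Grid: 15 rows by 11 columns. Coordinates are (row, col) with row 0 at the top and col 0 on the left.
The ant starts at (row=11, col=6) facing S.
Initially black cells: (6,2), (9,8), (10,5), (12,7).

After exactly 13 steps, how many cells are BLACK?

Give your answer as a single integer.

Step 1: on WHITE (11,6): turn R to W, flip to black, move to (11,5). |black|=5
Step 2: on WHITE (11,5): turn R to N, flip to black, move to (10,5). |black|=6
Step 3: on BLACK (10,5): turn L to W, flip to white, move to (10,4). |black|=5
Step 4: on WHITE (10,4): turn R to N, flip to black, move to (9,4). |black|=6
Step 5: on WHITE (9,4): turn R to E, flip to black, move to (9,5). |black|=7
Step 6: on WHITE (9,5): turn R to S, flip to black, move to (10,5). |black|=8
Step 7: on WHITE (10,5): turn R to W, flip to black, move to (10,4). |black|=9
Step 8: on BLACK (10,4): turn L to S, flip to white, move to (11,4). |black|=8
Step 9: on WHITE (11,4): turn R to W, flip to black, move to (11,3). |black|=9
Step 10: on WHITE (11,3): turn R to N, flip to black, move to (10,3). |black|=10
Step 11: on WHITE (10,3): turn R to E, flip to black, move to (10,4). |black|=11
Step 12: on WHITE (10,4): turn R to S, flip to black, move to (11,4). |black|=12
Step 13: on BLACK (11,4): turn L to E, flip to white, move to (11,5). |black|=11

Answer: 11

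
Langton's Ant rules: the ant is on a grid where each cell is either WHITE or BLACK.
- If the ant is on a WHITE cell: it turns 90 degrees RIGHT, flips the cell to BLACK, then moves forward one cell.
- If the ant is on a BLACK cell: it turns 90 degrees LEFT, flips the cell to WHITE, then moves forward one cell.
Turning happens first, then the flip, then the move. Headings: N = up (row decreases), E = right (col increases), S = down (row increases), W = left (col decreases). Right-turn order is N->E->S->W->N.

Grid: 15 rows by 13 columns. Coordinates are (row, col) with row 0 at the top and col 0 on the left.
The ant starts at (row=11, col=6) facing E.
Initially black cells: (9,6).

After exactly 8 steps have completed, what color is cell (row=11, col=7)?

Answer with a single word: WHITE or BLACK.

Step 1: on WHITE (11,6): turn R to S, flip to black, move to (12,6). |black|=2
Step 2: on WHITE (12,6): turn R to W, flip to black, move to (12,5). |black|=3
Step 3: on WHITE (12,5): turn R to N, flip to black, move to (11,5). |black|=4
Step 4: on WHITE (11,5): turn R to E, flip to black, move to (11,6). |black|=5
Step 5: on BLACK (11,6): turn L to N, flip to white, move to (10,6). |black|=4
Step 6: on WHITE (10,6): turn R to E, flip to black, move to (10,7). |black|=5
Step 7: on WHITE (10,7): turn R to S, flip to black, move to (11,7). |black|=6
Step 8: on WHITE (11,7): turn R to W, flip to black, move to (11,6). |black|=7

Answer: BLACK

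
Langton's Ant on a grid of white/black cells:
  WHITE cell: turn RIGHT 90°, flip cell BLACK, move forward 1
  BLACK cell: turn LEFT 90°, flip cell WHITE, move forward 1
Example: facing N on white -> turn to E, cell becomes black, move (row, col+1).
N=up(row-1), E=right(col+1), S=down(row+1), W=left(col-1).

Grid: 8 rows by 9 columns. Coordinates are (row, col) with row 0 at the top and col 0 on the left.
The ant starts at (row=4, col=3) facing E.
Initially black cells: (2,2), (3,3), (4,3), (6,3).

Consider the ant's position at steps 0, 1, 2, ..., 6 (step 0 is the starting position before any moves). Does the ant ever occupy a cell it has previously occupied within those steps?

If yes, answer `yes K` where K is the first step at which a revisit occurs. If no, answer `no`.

Answer: no

Derivation:
Step 1: on BLACK (4,3): turn L to N, flip to white, move to (3,3). |black|=3 — new cell
Step 2: on BLACK (3,3): turn L to W, flip to white, move to (3,2). |black|=2 — new cell
Step 3: on WHITE (3,2): turn R to N, flip to black, move to (2,2). |black|=3 — new cell
Step 4: on BLACK (2,2): turn L to W, flip to white, move to (2,1). |black|=2 — new cell
Step 5: on WHITE (2,1): turn R to N, flip to black, move to (1,1). |black|=3 — new cell
Step 6: on WHITE (1,1): turn R to E, flip to black, move to (1,2). |black|=4 — new cell
No revisit within 6 steps.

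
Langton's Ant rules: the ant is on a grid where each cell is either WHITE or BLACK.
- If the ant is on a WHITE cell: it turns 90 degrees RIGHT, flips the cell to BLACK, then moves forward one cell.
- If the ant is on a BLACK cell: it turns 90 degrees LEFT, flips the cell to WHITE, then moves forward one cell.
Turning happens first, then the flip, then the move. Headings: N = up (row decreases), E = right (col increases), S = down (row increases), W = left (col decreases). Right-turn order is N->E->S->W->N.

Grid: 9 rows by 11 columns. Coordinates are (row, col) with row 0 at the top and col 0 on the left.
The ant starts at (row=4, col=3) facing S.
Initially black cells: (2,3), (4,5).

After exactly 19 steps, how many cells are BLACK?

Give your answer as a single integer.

Answer: 13

Derivation:
Step 1: on WHITE (4,3): turn R to W, flip to black, move to (4,2). |black|=3
Step 2: on WHITE (4,2): turn R to N, flip to black, move to (3,2). |black|=4
Step 3: on WHITE (3,2): turn R to E, flip to black, move to (3,3). |black|=5
Step 4: on WHITE (3,3): turn R to S, flip to black, move to (4,3). |black|=6
Step 5: on BLACK (4,3): turn L to E, flip to white, move to (4,4). |black|=5
Step 6: on WHITE (4,4): turn R to S, flip to black, move to (5,4). |black|=6
Step 7: on WHITE (5,4): turn R to W, flip to black, move to (5,3). |black|=7
Step 8: on WHITE (5,3): turn R to N, flip to black, move to (4,3). |black|=8
Step 9: on WHITE (4,3): turn R to E, flip to black, move to (4,4). |black|=9
Step 10: on BLACK (4,4): turn L to N, flip to white, move to (3,4). |black|=8
Step 11: on WHITE (3,4): turn R to E, flip to black, move to (3,5). |black|=9
Step 12: on WHITE (3,5): turn R to S, flip to black, move to (4,5). |black|=10
Step 13: on BLACK (4,5): turn L to E, flip to white, move to (4,6). |black|=9
Step 14: on WHITE (4,6): turn R to S, flip to black, move to (5,6). |black|=10
Step 15: on WHITE (5,6): turn R to W, flip to black, move to (5,5). |black|=11
Step 16: on WHITE (5,5): turn R to N, flip to black, move to (4,5). |black|=12
Step 17: on WHITE (4,5): turn R to E, flip to black, move to (4,6). |black|=13
Step 18: on BLACK (4,6): turn L to N, flip to white, move to (3,6). |black|=12
Step 19: on WHITE (3,6): turn R to E, flip to black, move to (3,7). |black|=13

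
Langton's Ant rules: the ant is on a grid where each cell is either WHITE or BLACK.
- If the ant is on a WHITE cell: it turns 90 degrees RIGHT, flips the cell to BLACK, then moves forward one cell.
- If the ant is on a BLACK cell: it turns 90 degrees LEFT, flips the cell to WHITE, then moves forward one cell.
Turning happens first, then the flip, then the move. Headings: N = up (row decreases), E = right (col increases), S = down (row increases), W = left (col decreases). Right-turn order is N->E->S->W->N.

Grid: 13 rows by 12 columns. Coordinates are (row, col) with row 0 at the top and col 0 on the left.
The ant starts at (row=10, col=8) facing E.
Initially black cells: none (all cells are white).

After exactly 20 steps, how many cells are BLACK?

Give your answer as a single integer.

Answer: 6

Derivation:
Step 1: on WHITE (10,8): turn R to S, flip to black, move to (11,8). |black|=1
Step 2: on WHITE (11,8): turn R to W, flip to black, move to (11,7). |black|=2
Step 3: on WHITE (11,7): turn R to N, flip to black, move to (10,7). |black|=3
Step 4: on WHITE (10,7): turn R to E, flip to black, move to (10,8). |black|=4
Step 5: on BLACK (10,8): turn L to N, flip to white, move to (9,8). |black|=3
Step 6: on WHITE (9,8): turn R to E, flip to black, move to (9,9). |black|=4
Step 7: on WHITE (9,9): turn R to S, flip to black, move to (10,9). |black|=5
Step 8: on WHITE (10,9): turn R to W, flip to black, move to (10,8). |black|=6
Step 9: on WHITE (10,8): turn R to N, flip to black, move to (9,8). |black|=7
Step 10: on BLACK (9,8): turn L to W, flip to white, move to (9,7). |black|=6
Step 11: on WHITE (9,7): turn R to N, flip to black, move to (8,7). |black|=7
Step 12: on WHITE (8,7): turn R to E, flip to black, move to (8,8). |black|=8
Step 13: on WHITE (8,8): turn R to S, flip to black, move to (9,8). |black|=9
Step 14: on WHITE (9,8): turn R to W, flip to black, move to (9,7). |black|=10
Step 15: on BLACK (9,7): turn L to S, flip to white, move to (10,7). |black|=9
Step 16: on BLACK (10,7): turn L to E, flip to white, move to (10,8). |black|=8
Step 17: on BLACK (10,8): turn L to N, flip to white, move to (9,8). |black|=7
Step 18: on BLACK (9,8): turn L to W, flip to white, move to (9,7). |black|=6
Step 19: on WHITE (9,7): turn R to N, flip to black, move to (8,7). |black|=7
Step 20: on BLACK (8,7): turn L to W, flip to white, move to (8,6). |black|=6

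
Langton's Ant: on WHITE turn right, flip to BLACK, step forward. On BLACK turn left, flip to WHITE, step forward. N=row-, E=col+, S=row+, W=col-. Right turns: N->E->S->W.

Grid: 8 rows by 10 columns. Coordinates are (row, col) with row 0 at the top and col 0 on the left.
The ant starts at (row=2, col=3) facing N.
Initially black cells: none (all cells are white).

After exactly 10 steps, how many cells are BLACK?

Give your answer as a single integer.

Step 1: on WHITE (2,3): turn R to E, flip to black, move to (2,4). |black|=1
Step 2: on WHITE (2,4): turn R to S, flip to black, move to (3,4). |black|=2
Step 3: on WHITE (3,4): turn R to W, flip to black, move to (3,3). |black|=3
Step 4: on WHITE (3,3): turn R to N, flip to black, move to (2,3). |black|=4
Step 5: on BLACK (2,3): turn L to W, flip to white, move to (2,2). |black|=3
Step 6: on WHITE (2,2): turn R to N, flip to black, move to (1,2). |black|=4
Step 7: on WHITE (1,2): turn R to E, flip to black, move to (1,3). |black|=5
Step 8: on WHITE (1,3): turn R to S, flip to black, move to (2,3). |black|=6
Step 9: on WHITE (2,3): turn R to W, flip to black, move to (2,2). |black|=7
Step 10: on BLACK (2,2): turn L to S, flip to white, move to (3,2). |black|=6

Answer: 6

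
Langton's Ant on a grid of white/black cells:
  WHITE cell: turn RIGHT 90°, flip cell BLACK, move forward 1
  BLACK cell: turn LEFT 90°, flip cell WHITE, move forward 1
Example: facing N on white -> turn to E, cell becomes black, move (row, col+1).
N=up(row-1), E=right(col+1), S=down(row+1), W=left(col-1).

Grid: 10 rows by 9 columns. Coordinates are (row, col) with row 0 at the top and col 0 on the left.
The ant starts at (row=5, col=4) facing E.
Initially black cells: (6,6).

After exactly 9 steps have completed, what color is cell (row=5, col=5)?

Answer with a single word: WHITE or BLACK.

Answer: BLACK

Derivation:
Step 1: on WHITE (5,4): turn R to S, flip to black, move to (6,4). |black|=2
Step 2: on WHITE (6,4): turn R to W, flip to black, move to (6,3). |black|=3
Step 3: on WHITE (6,3): turn R to N, flip to black, move to (5,3). |black|=4
Step 4: on WHITE (5,3): turn R to E, flip to black, move to (5,4). |black|=5
Step 5: on BLACK (5,4): turn L to N, flip to white, move to (4,4). |black|=4
Step 6: on WHITE (4,4): turn R to E, flip to black, move to (4,5). |black|=5
Step 7: on WHITE (4,5): turn R to S, flip to black, move to (5,5). |black|=6
Step 8: on WHITE (5,5): turn R to W, flip to black, move to (5,4). |black|=7
Step 9: on WHITE (5,4): turn R to N, flip to black, move to (4,4). |black|=8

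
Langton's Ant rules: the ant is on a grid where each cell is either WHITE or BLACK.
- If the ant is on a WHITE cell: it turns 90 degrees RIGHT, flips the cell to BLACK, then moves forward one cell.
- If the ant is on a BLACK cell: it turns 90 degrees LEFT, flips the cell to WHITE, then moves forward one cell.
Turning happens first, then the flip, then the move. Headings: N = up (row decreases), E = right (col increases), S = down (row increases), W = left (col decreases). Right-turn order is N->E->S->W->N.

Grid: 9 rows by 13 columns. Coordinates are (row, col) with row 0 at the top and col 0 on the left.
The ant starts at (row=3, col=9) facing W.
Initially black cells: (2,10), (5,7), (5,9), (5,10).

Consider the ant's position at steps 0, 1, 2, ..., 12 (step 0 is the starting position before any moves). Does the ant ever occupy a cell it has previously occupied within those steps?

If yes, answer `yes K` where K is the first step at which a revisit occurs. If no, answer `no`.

Step 1: on WHITE (3,9): turn R to N, flip to black, move to (2,9). |black|=5 — new cell
Step 2: on WHITE (2,9): turn R to E, flip to black, move to (2,10). |black|=6 — new cell
Step 3: on BLACK (2,10): turn L to N, flip to white, move to (1,10). |black|=5 — new cell
Step 4: on WHITE (1,10): turn R to E, flip to black, move to (1,11). |black|=6 — new cell
Step 5: on WHITE (1,11): turn R to S, flip to black, move to (2,11). |black|=7 — new cell
Step 6: on WHITE (2,11): turn R to W, flip to black, move to (2,10). |black|=8 — REVISIT

Answer: yes 6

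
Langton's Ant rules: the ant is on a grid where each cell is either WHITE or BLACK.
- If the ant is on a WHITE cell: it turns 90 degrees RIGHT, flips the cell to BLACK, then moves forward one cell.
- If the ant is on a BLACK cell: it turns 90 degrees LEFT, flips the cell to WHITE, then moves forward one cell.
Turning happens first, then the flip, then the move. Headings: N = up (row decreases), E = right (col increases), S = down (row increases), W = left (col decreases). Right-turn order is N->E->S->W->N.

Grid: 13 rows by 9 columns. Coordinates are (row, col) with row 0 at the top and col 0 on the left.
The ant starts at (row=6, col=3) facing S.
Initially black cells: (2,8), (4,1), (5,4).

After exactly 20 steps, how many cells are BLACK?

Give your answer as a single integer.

Answer: 9

Derivation:
Step 1: on WHITE (6,3): turn R to W, flip to black, move to (6,2). |black|=4
Step 2: on WHITE (6,2): turn R to N, flip to black, move to (5,2). |black|=5
Step 3: on WHITE (5,2): turn R to E, flip to black, move to (5,3). |black|=6
Step 4: on WHITE (5,3): turn R to S, flip to black, move to (6,3). |black|=7
Step 5: on BLACK (6,3): turn L to E, flip to white, move to (6,4). |black|=6
Step 6: on WHITE (6,4): turn R to S, flip to black, move to (7,4). |black|=7
Step 7: on WHITE (7,4): turn R to W, flip to black, move to (7,3). |black|=8
Step 8: on WHITE (7,3): turn R to N, flip to black, move to (6,3). |black|=9
Step 9: on WHITE (6,3): turn R to E, flip to black, move to (6,4). |black|=10
Step 10: on BLACK (6,4): turn L to N, flip to white, move to (5,4). |black|=9
Step 11: on BLACK (5,4): turn L to W, flip to white, move to (5,3). |black|=8
Step 12: on BLACK (5,3): turn L to S, flip to white, move to (6,3). |black|=7
Step 13: on BLACK (6,3): turn L to E, flip to white, move to (6,4). |black|=6
Step 14: on WHITE (6,4): turn R to S, flip to black, move to (7,4). |black|=7
Step 15: on BLACK (7,4): turn L to E, flip to white, move to (7,5). |black|=6
Step 16: on WHITE (7,5): turn R to S, flip to black, move to (8,5). |black|=7
Step 17: on WHITE (8,5): turn R to W, flip to black, move to (8,4). |black|=8
Step 18: on WHITE (8,4): turn R to N, flip to black, move to (7,4). |black|=9
Step 19: on WHITE (7,4): turn R to E, flip to black, move to (7,5). |black|=10
Step 20: on BLACK (7,5): turn L to N, flip to white, move to (6,5). |black|=9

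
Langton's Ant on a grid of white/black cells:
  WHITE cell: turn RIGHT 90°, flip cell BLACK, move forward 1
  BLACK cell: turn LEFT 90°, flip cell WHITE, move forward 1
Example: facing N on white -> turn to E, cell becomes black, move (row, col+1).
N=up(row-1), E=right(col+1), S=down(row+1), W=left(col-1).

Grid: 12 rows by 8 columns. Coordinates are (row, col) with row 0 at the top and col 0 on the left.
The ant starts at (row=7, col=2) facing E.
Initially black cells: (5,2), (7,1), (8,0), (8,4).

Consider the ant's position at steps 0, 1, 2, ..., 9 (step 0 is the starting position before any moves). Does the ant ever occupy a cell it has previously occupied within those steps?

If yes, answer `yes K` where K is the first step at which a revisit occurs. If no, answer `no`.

Answer: yes 7

Derivation:
Step 1: on WHITE (7,2): turn R to S, flip to black, move to (8,2). |black|=5 — new cell
Step 2: on WHITE (8,2): turn R to W, flip to black, move to (8,1). |black|=6 — new cell
Step 3: on WHITE (8,1): turn R to N, flip to black, move to (7,1). |black|=7 — new cell
Step 4: on BLACK (7,1): turn L to W, flip to white, move to (7,0). |black|=6 — new cell
Step 5: on WHITE (7,0): turn R to N, flip to black, move to (6,0). |black|=7 — new cell
Step 6: on WHITE (6,0): turn R to E, flip to black, move to (6,1). |black|=8 — new cell
Step 7: on WHITE (6,1): turn R to S, flip to black, move to (7,1). |black|=9 — REVISIT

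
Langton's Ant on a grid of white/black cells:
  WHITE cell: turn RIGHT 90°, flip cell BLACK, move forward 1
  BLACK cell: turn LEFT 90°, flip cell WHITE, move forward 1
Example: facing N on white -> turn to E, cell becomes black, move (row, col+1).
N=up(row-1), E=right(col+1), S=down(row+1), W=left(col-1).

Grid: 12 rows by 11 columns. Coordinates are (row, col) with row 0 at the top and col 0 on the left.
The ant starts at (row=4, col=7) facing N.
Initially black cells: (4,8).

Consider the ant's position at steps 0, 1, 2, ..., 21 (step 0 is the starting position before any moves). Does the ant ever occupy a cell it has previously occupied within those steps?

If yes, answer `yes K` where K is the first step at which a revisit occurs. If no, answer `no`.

Step 1: on WHITE (4,7): turn R to E, flip to black, move to (4,8). |black|=2 — new cell
Step 2: on BLACK (4,8): turn L to N, flip to white, move to (3,8). |black|=1 — new cell
Step 3: on WHITE (3,8): turn R to E, flip to black, move to (3,9). |black|=2 — new cell
Step 4: on WHITE (3,9): turn R to S, flip to black, move to (4,9). |black|=3 — new cell
Step 5: on WHITE (4,9): turn R to W, flip to black, move to (4,8). |black|=4 — REVISIT

Answer: yes 5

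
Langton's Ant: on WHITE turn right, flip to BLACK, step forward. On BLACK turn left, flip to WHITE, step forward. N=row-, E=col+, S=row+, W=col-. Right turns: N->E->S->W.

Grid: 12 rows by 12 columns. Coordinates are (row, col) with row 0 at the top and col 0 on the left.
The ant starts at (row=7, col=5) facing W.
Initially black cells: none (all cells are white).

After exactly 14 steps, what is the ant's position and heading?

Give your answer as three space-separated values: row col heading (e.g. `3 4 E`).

Answer: 8 6 E

Derivation:
Step 1: on WHITE (7,5): turn R to N, flip to black, move to (6,5). |black|=1
Step 2: on WHITE (6,5): turn R to E, flip to black, move to (6,6). |black|=2
Step 3: on WHITE (6,6): turn R to S, flip to black, move to (7,6). |black|=3
Step 4: on WHITE (7,6): turn R to W, flip to black, move to (7,5). |black|=4
Step 5: on BLACK (7,5): turn L to S, flip to white, move to (8,5). |black|=3
Step 6: on WHITE (8,5): turn R to W, flip to black, move to (8,4). |black|=4
Step 7: on WHITE (8,4): turn R to N, flip to black, move to (7,4). |black|=5
Step 8: on WHITE (7,4): turn R to E, flip to black, move to (7,5). |black|=6
Step 9: on WHITE (7,5): turn R to S, flip to black, move to (8,5). |black|=7
Step 10: on BLACK (8,5): turn L to E, flip to white, move to (8,6). |black|=6
Step 11: on WHITE (8,6): turn R to S, flip to black, move to (9,6). |black|=7
Step 12: on WHITE (9,6): turn R to W, flip to black, move to (9,5). |black|=8
Step 13: on WHITE (9,5): turn R to N, flip to black, move to (8,5). |black|=9
Step 14: on WHITE (8,5): turn R to E, flip to black, move to (8,6). |black|=10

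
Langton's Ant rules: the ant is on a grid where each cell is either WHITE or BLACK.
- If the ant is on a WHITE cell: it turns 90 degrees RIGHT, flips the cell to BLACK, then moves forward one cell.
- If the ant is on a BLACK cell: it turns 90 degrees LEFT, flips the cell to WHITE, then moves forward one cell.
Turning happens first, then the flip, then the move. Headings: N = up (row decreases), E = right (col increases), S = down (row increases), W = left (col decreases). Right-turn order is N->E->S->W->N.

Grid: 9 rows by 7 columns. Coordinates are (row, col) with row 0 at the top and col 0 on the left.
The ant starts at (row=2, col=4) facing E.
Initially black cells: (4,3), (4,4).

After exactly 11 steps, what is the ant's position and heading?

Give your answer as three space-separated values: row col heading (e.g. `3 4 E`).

Answer: 0 3 N

Derivation:
Step 1: on WHITE (2,4): turn R to S, flip to black, move to (3,4). |black|=3
Step 2: on WHITE (3,4): turn R to W, flip to black, move to (3,3). |black|=4
Step 3: on WHITE (3,3): turn R to N, flip to black, move to (2,3). |black|=5
Step 4: on WHITE (2,3): turn R to E, flip to black, move to (2,4). |black|=6
Step 5: on BLACK (2,4): turn L to N, flip to white, move to (1,4). |black|=5
Step 6: on WHITE (1,4): turn R to E, flip to black, move to (1,5). |black|=6
Step 7: on WHITE (1,5): turn R to S, flip to black, move to (2,5). |black|=7
Step 8: on WHITE (2,5): turn R to W, flip to black, move to (2,4). |black|=8
Step 9: on WHITE (2,4): turn R to N, flip to black, move to (1,4). |black|=9
Step 10: on BLACK (1,4): turn L to W, flip to white, move to (1,3). |black|=8
Step 11: on WHITE (1,3): turn R to N, flip to black, move to (0,3). |black|=9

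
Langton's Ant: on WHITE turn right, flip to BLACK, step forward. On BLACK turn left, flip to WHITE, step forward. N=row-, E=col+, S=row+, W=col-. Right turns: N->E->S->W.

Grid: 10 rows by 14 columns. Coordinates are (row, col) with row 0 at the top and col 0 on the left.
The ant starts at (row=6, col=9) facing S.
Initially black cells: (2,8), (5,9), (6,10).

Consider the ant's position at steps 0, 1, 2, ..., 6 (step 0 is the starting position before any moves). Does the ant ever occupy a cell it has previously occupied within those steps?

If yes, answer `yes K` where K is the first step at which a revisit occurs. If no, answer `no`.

Answer: no

Derivation:
Step 1: on WHITE (6,9): turn R to W, flip to black, move to (6,8). |black|=4 — new cell
Step 2: on WHITE (6,8): turn R to N, flip to black, move to (5,8). |black|=5 — new cell
Step 3: on WHITE (5,8): turn R to E, flip to black, move to (5,9). |black|=6 — new cell
Step 4: on BLACK (5,9): turn L to N, flip to white, move to (4,9). |black|=5 — new cell
Step 5: on WHITE (4,9): turn R to E, flip to black, move to (4,10). |black|=6 — new cell
Step 6: on WHITE (4,10): turn R to S, flip to black, move to (5,10). |black|=7 — new cell
No revisit within 6 steps.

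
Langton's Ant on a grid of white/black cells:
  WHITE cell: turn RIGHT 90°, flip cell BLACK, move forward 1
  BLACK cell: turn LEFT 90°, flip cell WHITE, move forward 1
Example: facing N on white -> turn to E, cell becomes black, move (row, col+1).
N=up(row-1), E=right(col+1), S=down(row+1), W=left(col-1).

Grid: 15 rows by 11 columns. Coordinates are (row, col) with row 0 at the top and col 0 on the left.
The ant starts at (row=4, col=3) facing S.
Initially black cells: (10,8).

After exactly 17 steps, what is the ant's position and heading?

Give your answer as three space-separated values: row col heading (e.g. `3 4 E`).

Step 1: on WHITE (4,3): turn R to W, flip to black, move to (4,2). |black|=2
Step 2: on WHITE (4,2): turn R to N, flip to black, move to (3,2). |black|=3
Step 3: on WHITE (3,2): turn R to E, flip to black, move to (3,3). |black|=4
Step 4: on WHITE (3,3): turn R to S, flip to black, move to (4,3). |black|=5
Step 5: on BLACK (4,3): turn L to E, flip to white, move to (4,4). |black|=4
Step 6: on WHITE (4,4): turn R to S, flip to black, move to (5,4). |black|=5
Step 7: on WHITE (5,4): turn R to W, flip to black, move to (5,3). |black|=6
Step 8: on WHITE (5,3): turn R to N, flip to black, move to (4,3). |black|=7
Step 9: on WHITE (4,3): turn R to E, flip to black, move to (4,4). |black|=8
Step 10: on BLACK (4,4): turn L to N, flip to white, move to (3,4). |black|=7
Step 11: on WHITE (3,4): turn R to E, flip to black, move to (3,5). |black|=8
Step 12: on WHITE (3,5): turn R to S, flip to black, move to (4,5). |black|=9
Step 13: on WHITE (4,5): turn R to W, flip to black, move to (4,4). |black|=10
Step 14: on WHITE (4,4): turn R to N, flip to black, move to (3,4). |black|=11
Step 15: on BLACK (3,4): turn L to W, flip to white, move to (3,3). |black|=10
Step 16: on BLACK (3,3): turn L to S, flip to white, move to (4,3). |black|=9
Step 17: on BLACK (4,3): turn L to E, flip to white, move to (4,4). |black|=8

Answer: 4 4 E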